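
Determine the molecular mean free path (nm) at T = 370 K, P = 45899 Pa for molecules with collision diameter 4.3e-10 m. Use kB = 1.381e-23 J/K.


Mean free path: lambda = kB*T / (sqrt(2) * pi * d^2 * P)
lambda = 1.381e-23 * 370 / (sqrt(2) * pi * (4.3e-10)^2 * 45899)
lambda = 1.35516e-07 m
lambda = 135.52 nm

135.52


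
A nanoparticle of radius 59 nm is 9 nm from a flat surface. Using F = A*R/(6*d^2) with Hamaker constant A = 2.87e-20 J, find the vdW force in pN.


Convert to SI: R = 59 nm = 5.9e-08 m, d = 9 nm = 9e-09 m
F = A * R / (6 * d^2)
F = 2.87e-20 * 5.9e-08 / (6 * (9e-09)^2)
F = 3.48416e-12 N = 3.484 pN

3.484


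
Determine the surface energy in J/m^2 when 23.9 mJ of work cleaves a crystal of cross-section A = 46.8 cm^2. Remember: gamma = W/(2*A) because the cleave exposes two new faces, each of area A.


Convert: A = 46.8 cm^2 = 0.00468 m^2, W = 23.9 mJ = 0.0239 J
Cleaving exposes two faces of area A, so total new surface = 2*A and gamma = W / (2*A)
gamma = 0.0239 / (2 * 0.00468)
gamma = 2.553 J/m^2

2.553


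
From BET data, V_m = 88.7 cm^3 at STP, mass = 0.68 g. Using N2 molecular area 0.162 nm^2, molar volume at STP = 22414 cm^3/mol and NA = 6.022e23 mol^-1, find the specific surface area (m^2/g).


Number of moles in monolayer = V_m / 22414 = 88.7 / 22414 = 0.00395735
Number of molecules = moles * NA = 0.00395735 * 6.022e23
SA = molecules * sigma / mass
SA = (88.7 / 22414) * 6.022e23 * 0.162e-18 / 0.68
SA = 567.7 m^2/g

567.7


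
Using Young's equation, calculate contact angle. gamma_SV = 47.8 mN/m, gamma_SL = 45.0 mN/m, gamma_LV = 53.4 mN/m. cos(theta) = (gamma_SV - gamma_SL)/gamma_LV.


cos(theta) = (gamma_SV - gamma_SL) / gamma_LV
cos(theta) = (47.8 - 45.0) / 53.4
cos(theta) = 0.052434
theta = arccos(0.052434) = 86.99 degrees

86.99


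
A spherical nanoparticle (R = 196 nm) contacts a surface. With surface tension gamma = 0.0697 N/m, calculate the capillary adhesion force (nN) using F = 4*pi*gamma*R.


Convert radius: R = 196 nm = 1.96e-07 m
F = 4 * pi * gamma * R
F = 4 * pi * 0.0697 * 1.96e-07
F = 1.71672e-07 N = 171.6717 nN

171.6717


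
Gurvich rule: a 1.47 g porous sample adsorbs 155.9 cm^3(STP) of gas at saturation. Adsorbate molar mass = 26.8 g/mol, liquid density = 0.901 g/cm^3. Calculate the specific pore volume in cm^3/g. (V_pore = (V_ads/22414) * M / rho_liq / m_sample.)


Moles adsorbed n = V_ads / 22414 = 155.9 / 22414 = 6.955474e-03 mol
Liquid volume V_liq = n * M / rho_liq = 6.955474e-03 * 26.8 / 0.901 = 0.20689 cm^3
Specific pore volume V_pore = V_liq / m_sample = 0.20689 / 1.47
V_pore = 0.1407 cm^3/g

0.1407


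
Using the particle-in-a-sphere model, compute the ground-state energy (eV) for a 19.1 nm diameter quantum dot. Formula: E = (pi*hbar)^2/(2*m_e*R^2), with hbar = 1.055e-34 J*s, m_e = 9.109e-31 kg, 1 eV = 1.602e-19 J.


Radius R = 19.1/2 = 9.55 nm = 9.55e-09 m
E = (pi * 1.055e-34)^2 / (2 * 9.109e-31 * (9.55e-09)^2)
E(J) = 6.61146e-22
E = E(J) / 1.602e-19 = 0.0041 eV

0.0041


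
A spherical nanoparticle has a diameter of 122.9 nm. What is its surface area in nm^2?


Radius r = 122.9/2 = 61.45 nm
Surface area SA = 4 * pi * r^2
SA = 4 * pi * (61.45)^2
SA = 47451.9 nm^2

47451.9


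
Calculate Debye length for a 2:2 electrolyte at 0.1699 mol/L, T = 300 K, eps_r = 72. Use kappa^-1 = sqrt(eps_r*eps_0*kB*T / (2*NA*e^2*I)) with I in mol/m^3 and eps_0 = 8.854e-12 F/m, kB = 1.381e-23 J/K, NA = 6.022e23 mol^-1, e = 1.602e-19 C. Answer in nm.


Ionic strength I = 0.1699 * 2^2 * 1000 = 679.6 mol/m^3
kappa^-1 = sqrt(72 * 8.854e-12 * 1.381e-23 * 300 / (2 * 6.022e23 * (1.602e-19)^2 * 679.6))
kappa^-1 = 0.355 nm

0.355


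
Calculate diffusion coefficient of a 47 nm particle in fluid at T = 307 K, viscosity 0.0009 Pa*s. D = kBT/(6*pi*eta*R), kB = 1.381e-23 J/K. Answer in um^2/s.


Radius R = 47/2 = 23.5 nm = 2.35e-08 m
D = kB*T / (6*pi*eta*R)
D = 1.381e-23 * 307 / (6 * pi * 0.0009 * 2.35e-08)
D = 1.06346e-11 m^2/s = 10.635 um^2/s

10.635


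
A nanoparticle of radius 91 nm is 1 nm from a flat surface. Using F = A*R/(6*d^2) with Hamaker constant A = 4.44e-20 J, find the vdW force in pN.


Convert to SI: R = 91 nm = 9.1e-08 m, d = 1 nm = 1e-09 m
F = A * R / (6 * d^2)
F = 4.44e-20 * 9.1e-08 / (6 * (1e-09)^2)
F = 6.734e-10 N = 673.4 pN

673.4


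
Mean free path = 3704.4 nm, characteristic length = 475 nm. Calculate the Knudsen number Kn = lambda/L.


Knudsen number Kn = lambda / L
Kn = 3704.4 / 475
Kn = 7.7987

7.7987


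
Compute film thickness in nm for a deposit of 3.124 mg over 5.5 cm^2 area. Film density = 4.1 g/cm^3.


Convert: m = 3.124 mg = 3.1240e-06 kg, A = 5.5 cm^2 = 5.5000e-04 m^2, rho = 4.1 g/cm^3 = 4100 kg/m^3
t = m / (A * rho)
t = 3.1240e-06 / (5.5000e-04 * 4100)
t = 1.3854e-06 m = 1385.4 nm

1385.4


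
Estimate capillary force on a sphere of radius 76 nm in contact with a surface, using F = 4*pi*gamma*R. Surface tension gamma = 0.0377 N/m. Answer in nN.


Convert radius: R = 76 nm = 7.6e-08 m
F = 4 * pi * gamma * R
F = 4 * pi * 0.0377 * 7.6e-08
F = 3.60052e-08 N = 36.0052 nN

36.0052


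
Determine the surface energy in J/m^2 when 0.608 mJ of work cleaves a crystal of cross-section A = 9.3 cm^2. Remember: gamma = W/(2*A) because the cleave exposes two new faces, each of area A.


Convert: A = 9.3 cm^2 = 0.00093 m^2, W = 0.608 mJ = 0.000608 J
Cleaving exposes two faces of area A, so total new surface = 2*A and gamma = W / (2*A)
gamma = 0.000608 / (2 * 0.00093)
gamma = 0.327 J/m^2

0.327


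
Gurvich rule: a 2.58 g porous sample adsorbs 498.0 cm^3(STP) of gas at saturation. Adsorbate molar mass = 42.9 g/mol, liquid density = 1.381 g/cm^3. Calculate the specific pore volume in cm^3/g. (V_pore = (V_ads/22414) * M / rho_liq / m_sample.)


Moles adsorbed n = V_ads / 22414 = 498.0 / 22414 = 2.221826e-02 mol
Liquid volume V_liq = n * M / rho_liq = 2.221826e-02 * 42.9 / 1.381 = 0.69020 cm^3
Specific pore volume V_pore = V_liq / m_sample = 0.69020 / 2.58
V_pore = 0.2675 cm^3/g

0.2675


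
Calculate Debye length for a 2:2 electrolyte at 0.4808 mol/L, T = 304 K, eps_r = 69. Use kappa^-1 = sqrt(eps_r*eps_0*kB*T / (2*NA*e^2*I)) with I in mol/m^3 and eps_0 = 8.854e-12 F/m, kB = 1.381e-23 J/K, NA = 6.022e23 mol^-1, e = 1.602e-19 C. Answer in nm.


Ionic strength I = 0.4808 * 2^2 * 1000 = 1923.2 mol/m^3
kappa^-1 = sqrt(69 * 8.854e-12 * 1.381e-23 * 304 / (2 * 6.022e23 * (1.602e-19)^2 * 1923.2))
kappa^-1 = 0.208 nm

0.208


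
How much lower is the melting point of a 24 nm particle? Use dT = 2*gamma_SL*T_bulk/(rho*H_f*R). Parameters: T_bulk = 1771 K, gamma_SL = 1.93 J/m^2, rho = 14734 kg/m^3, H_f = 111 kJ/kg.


Radius R = 24/2 = 12 nm = 1.2e-08 m
Convert H_f = 111 kJ/kg = 111000 J/kg
dT = 2 * gamma_SL * T_bulk / (rho * H_f * R)
dT = 2 * 1.93 * 1771 / (14734 * 111000 * 1.2e-08)
dT = 348.3 K

348.3


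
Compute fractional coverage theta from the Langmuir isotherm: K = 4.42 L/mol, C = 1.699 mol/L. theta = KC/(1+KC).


Langmuir isotherm: theta = K*C / (1 + K*C)
K*C = 4.42 * 1.699 = 7.50958
theta = 7.50958 / (1 + 7.50958) = 7.50958 / 8.50958
theta = 0.8825

0.8825


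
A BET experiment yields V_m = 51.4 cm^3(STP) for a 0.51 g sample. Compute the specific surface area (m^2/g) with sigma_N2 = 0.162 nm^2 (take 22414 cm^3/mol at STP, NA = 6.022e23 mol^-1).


Number of moles in monolayer = V_m / 22414 = 51.4 / 22414 = 0.00229321
Number of molecules = moles * NA = 0.00229321 * 6.022e23
SA = molecules * sigma / mass
SA = (51.4 / 22414) * 6.022e23 * 0.162e-18 / 0.51
SA = 438.7 m^2/g

438.7


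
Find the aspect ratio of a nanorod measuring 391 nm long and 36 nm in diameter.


Aspect ratio AR = length / diameter
AR = 391 / 36
AR = 10.86

10.86


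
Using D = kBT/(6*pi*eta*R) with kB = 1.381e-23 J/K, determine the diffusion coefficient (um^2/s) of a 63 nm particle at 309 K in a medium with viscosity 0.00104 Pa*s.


Radius R = 63/2 = 31.5 nm = 3.15e-08 m
D = kB*T / (6*pi*eta*R)
D = 1.381e-23 * 309 / (6 * pi * 0.00104 * 3.15e-08)
D = 6.91046e-12 m^2/s = 6.91 um^2/s

6.91


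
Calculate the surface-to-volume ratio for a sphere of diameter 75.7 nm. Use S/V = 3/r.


Radius r = 75.7/2 = 37.85 nm
S/V = 3 / r = 3 / 37.85
S/V = 0.0793 nm^-1

0.0793


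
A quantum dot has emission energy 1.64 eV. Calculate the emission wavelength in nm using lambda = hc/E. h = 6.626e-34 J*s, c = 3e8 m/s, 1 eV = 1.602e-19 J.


Convert energy: E = 1.64 eV = 1.64 * 1.602e-19 = 2.62728e-19 J
lambda = h*c / E = 6.626e-34 * 3e8 / 2.62728e-19
lambda = 7.566e-07 m = 756.6 nm

756.6


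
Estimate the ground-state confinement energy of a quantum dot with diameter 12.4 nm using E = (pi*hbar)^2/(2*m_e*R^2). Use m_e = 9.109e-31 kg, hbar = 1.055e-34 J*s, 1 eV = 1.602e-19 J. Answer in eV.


Radius R = 12.4/2 = 6.2 nm = 6.2e-09 m
E = (pi * 1.055e-34)^2 / (2 * 9.109e-31 * (6.2e-09)^2)
E(J) = 1.56863e-21
E = E(J) / 1.602e-19 = 0.0098 eV

0.0098


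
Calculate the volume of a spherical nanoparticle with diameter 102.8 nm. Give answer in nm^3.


Radius r = 102.8/2 = 51.4 nm
Volume V = (4/3) * pi * r^3
V = (4/3) * pi * (51.4)^3
V = 568824.07 nm^3

568824.07


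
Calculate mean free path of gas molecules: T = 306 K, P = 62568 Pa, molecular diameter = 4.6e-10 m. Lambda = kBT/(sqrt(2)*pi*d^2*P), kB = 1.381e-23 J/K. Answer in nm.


Mean free path: lambda = kB*T / (sqrt(2) * pi * d^2 * P)
lambda = 1.381e-23 * 306 / (sqrt(2) * pi * (4.6e-10)^2 * 62568)
lambda = 7.18426e-08 m
lambda = 71.84 nm

71.84


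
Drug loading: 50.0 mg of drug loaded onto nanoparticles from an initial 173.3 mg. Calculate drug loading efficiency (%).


Drug loading efficiency = (drug loaded / drug initial) * 100
DLE = 50.0 / 173.3 * 100
DLE = 0.2885 * 100
DLE = 28.85%

28.85


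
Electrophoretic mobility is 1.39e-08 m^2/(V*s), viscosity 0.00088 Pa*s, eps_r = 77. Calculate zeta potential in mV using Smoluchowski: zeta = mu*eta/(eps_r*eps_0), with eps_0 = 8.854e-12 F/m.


Smoluchowski equation: zeta = mu * eta / (eps_r * eps_0)
zeta = 1.39e-08 * 0.00088 / (77 * 8.854e-12)
zeta = 0.017942 V = 17.94 mV

17.94


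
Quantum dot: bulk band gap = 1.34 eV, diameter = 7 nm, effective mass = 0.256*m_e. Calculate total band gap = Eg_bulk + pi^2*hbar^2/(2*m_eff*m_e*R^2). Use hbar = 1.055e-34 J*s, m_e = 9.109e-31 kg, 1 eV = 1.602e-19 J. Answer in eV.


Radius R = 7/2 nm = 3.5e-09 m
Confinement energy dE = pi^2 * hbar^2 / (2 * m_eff * m_e * R^2)
dE = pi^2 * (1.055e-34)^2 / (2 * 0.256 * 9.109e-31 * (3.5e-09)^2) J, divided by 1.602e-19 J/eV
dE = 0.12 eV
Total band gap = E_g(bulk) + dE = 1.34 + 0.12 = 1.46 eV

1.46


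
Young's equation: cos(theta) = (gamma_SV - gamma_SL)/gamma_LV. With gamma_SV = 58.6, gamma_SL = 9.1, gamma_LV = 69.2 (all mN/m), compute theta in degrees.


cos(theta) = (gamma_SV - gamma_SL) / gamma_LV
cos(theta) = (58.6 - 9.1) / 69.2
cos(theta) = 0.715318
theta = arccos(0.715318) = 44.33 degrees

44.33


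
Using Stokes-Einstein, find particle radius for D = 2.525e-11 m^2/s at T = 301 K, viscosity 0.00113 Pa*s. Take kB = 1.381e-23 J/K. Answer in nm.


Stokes-Einstein: R = kB*T / (6*pi*eta*D)
R = 1.381e-23 * 301 / (6 * pi * 0.00113 * 2.525e-11)
R = 7.72893e-09 m = 7.73 nm

7.73


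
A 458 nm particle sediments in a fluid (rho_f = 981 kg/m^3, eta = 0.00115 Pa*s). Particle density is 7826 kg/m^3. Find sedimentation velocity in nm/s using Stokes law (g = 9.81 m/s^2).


Radius R = 458/2 nm = 2.29e-07 m
Density difference = 7826 - 981 = 6845 kg/m^3
v = 2 * R^2 * (rho_p - rho_f) * g / (9 * eta)
v = 2 * (2.29e-07)^2 * 6845 * 9.81 / (9 * 0.00115)
v = 6.80461e-07 m/s = 680.4607 nm/s

680.4607


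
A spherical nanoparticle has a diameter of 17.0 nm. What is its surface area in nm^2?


Radius r = 17.0/2 = 8.5 nm
Surface area SA = 4 * pi * r^2
SA = 4 * pi * (8.5)^2
SA = 907.92 nm^2

907.92


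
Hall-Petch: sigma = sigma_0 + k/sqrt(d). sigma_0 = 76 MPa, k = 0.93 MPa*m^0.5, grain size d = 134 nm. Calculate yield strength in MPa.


d = 134 nm = 1.34e-07 m
sqrt(d) = 0.0003660601
Hall-Petch contribution = k / sqrt(d) = 0.93 / 0.0003660601 = 2540.6 MPa
sigma = sigma_0 + k/sqrt(d) = 76 + 2540.6 = 2616.6 MPa

2616.6


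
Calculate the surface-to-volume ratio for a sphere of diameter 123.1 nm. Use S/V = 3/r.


Radius r = 123.1/2 = 61.55 nm
S/V = 3 / r = 3 / 61.55
S/V = 0.0487 nm^-1

0.0487


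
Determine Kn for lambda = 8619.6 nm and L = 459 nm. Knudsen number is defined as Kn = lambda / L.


Knudsen number Kn = lambda / L
Kn = 8619.6 / 459
Kn = 18.7791

18.7791


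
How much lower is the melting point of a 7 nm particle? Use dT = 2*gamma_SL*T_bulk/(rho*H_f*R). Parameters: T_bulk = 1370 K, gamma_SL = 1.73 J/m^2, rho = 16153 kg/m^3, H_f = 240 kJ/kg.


Radius R = 7/2 = 3.5 nm = 3.5e-09 m
Convert H_f = 240 kJ/kg = 240000 J/kg
dT = 2 * gamma_SL * T_bulk / (rho * H_f * R)
dT = 2 * 1.73 * 1370 / (16153 * 240000 * 3.5e-09)
dT = 349.4 K

349.4


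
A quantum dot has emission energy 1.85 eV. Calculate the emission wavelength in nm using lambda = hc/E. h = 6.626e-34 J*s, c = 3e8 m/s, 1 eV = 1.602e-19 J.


Convert energy: E = 1.85 eV = 1.85 * 1.602e-19 = 2.9637e-19 J
lambda = h*c / E = 6.626e-34 * 3e8 / 2.9637e-19
lambda = 6.70716e-07 m = 670.7 nm

670.7


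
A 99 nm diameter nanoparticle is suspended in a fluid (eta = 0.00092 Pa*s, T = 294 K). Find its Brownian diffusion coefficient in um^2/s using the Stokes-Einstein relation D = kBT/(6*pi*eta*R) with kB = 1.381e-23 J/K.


Radius R = 99/2 = 49.5 nm = 4.95e-08 m
D = kB*T / (6*pi*eta*R)
D = 1.381e-23 * 294 / (6 * pi * 0.00092 * 4.95e-08)
D = 4.72984e-12 m^2/s = 4.73 um^2/s

4.73


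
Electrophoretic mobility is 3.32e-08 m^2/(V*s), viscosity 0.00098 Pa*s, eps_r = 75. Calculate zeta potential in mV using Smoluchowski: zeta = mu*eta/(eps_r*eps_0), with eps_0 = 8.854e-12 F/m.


Smoluchowski equation: zeta = mu * eta / (eps_r * eps_0)
zeta = 3.32e-08 * 0.00098 / (75 * 8.854e-12)
zeta = 0.048996 V = 49.0 mV

49.0


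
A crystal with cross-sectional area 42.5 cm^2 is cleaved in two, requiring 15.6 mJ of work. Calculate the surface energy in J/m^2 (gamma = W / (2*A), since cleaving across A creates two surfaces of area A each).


Convert: A = 42.5 cm^2 = 0.00425 m^2, W = 15.6 mJ = 0.0156 J
Cleaving exposes two faces of area A, so total new surface = 2*A and gamma = W / (2*A)
gamma = 0.0156 / (2 * 0.00425)
gamma = 1.835 J/m^2

1.835


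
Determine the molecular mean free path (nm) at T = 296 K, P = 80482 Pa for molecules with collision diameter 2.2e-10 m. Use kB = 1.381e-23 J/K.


Mean free path: lambda = kB*T / (sqrt(2) * pi * d^2 * P)
lambda = 1.381e-23 * 296 / (sqrt(2) * pi * (2.2e-10)^2 * 80482)
lambda = 2.36198e-07 m
lambda = 236.2 nm

236.2


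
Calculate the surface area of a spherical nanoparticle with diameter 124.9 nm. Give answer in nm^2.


Radius r = 124.9/2 = 62.45 nm
Surface area SA = 4 * pi * r^2
SA = 4 * pi * (62.45)^2
SA = 49008.88 nm^2

49008.88


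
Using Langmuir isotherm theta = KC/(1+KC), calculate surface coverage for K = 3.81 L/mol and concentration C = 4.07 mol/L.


Langmuir isotherm: theta = K*C / (1 + K*C)
K*C = 3.81 * 4.07 = 15.5067
theta = 15.5067 / (1 + 15.5067) = 15.5067 / 16.5067
theta = 0.9394

0.9394


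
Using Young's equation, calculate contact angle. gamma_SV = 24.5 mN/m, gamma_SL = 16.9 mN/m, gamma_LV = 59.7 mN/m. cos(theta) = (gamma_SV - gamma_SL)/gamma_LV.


cos(theta) = (gamma_SV - gamma_SL) / gamma_LV
cos(theta) = (24.5 - 16.9) / 59.7
cos(theta) = 0.127303
theta = arccos(0.127303) = 82.69 degrees

82.69


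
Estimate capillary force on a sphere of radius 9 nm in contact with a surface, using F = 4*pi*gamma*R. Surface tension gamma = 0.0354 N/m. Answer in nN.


Convert radius: R = 9 nm = 9e-09 m
F = 4 * pi * gamma * R
F = 4 * pi * 0.0354 * 9e-09
F = 4.00365e-09 N = 4.0036 nN

4.0036


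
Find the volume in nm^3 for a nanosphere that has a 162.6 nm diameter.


Radius r = 162.6/2 = 81.3 nm
Volume V = (4/3) * pi * r^3
V = (4/3) * pi * (81.3)^3
V = 2250920.96 nm^3

2250920.96


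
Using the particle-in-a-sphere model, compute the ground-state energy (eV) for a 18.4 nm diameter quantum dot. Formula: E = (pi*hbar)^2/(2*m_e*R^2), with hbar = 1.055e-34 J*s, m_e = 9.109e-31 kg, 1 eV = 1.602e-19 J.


Radius R = 18.4/2 = 9.2 nm = 9.2e-09 m
E = (pi * 1.055e-34)^2 / (2 * 9.109e-31 * (9.2e-09)^2)
E(J) = 7.12407e-22
E = E(J) / 1.602e-19 = 0.0044 eV

0.0044


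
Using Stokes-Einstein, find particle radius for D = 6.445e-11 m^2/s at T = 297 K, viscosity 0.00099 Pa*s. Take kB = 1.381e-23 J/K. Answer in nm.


Stokes-Einstein: R = kB*T / (6*pi*eta*D)
R = 1.381e-23 * 297 / (6 * pi * 0.00099 * 6.445e-11)
R = 3.41029e-09 m = 3.41 nm

3.41


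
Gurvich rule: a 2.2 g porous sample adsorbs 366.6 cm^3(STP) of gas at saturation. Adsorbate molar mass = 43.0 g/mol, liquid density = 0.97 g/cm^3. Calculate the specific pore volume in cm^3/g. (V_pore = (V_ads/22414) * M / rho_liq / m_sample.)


Moles adsorbed n = V_ads / 22414 = 366.6 / 22414 = 1.635585e-02 mol
Liquid volume V_liq = n * M / rho_liq = 1.635585e-02 * 43.0 / 0.97 = 0.72505 cm^3
Specific pore volume V_pore = V_liq / m_sample = 0.72505 / 2.2
V_pore = 0.3296 cm^3/g

0.3296


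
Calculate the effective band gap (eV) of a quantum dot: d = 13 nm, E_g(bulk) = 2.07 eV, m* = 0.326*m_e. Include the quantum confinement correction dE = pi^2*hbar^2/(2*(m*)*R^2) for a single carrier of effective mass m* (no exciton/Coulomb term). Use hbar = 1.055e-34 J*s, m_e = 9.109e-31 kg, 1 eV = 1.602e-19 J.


Radius R = 13/2 nm = 6.5e-09 m
Confinement energy dE = pi^2 * hbar^2 / (2 * m_eff * m_e * R^2)
dE = pi^2 * (1.055e-34)^2 / (2 * 0.326 * 9.109e-31 * (6.5e-09)^2) J, divided by 1.602e-19 J/eV
dE = 0.0273 eV
Total band gap = E_g(bulk) + dE = 2.07 + 0.0273 = 2.0973 eV

2.0973


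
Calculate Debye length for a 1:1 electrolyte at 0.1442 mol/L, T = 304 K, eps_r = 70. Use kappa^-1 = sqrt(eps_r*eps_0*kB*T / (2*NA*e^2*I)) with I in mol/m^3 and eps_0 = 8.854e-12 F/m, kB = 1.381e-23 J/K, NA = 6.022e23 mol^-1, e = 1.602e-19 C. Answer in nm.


Ionic strength I = 0.1442 * 1^2 * 1000 = 144.2 mol/m^3
kappa^-1 = sqrt(70 * 8.854e-12 * 1.381e-23 * 304 / (2 * 6.022e23 * (1.602e-19)^2 * 144.2))
kappa^-1 = 0.764 nm

0.764


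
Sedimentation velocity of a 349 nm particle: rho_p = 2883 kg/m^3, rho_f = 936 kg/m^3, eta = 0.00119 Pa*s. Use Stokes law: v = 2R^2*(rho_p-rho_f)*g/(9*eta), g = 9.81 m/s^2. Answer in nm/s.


Radius R = 349/2 nm = 1.745e-07 m
Density difference = 2883 - 936 = 1947 kg/m^3
v = 2 * R^2 * (rho_p - rho_f) * g / (9 * eta)
v = 2 * (1.745e-07)^2 * 1947 * 9.81 / (9 * 0.00119)
v = 1.08609e-07 m/s = 108.6091 nm/s

108.6091


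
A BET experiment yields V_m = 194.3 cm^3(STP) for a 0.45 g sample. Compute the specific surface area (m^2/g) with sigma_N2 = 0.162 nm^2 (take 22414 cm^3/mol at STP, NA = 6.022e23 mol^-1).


Number of moles in monolayer = V_m / 22414 = 194.3 / 22414 = 0.00866869
Number of molecules = moles * NA = 0.00866869 * 6.022e23
SA = molecules * sigma / mass
SA = (194.3 / 22414) * 6.022e23 * 0.162e-18 / 0.45
SA = 1879.3 m^2/g

1879.3


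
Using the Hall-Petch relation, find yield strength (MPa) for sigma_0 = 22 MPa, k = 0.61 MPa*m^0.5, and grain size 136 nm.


d = 136 nm = 1.36e-07 m
sqrt(d) = 0.0003687818
Hall-Petch contribution = k / sqrt(d) = 0.61 / 0.0003687818 = 1654.1 MPa
sigma = sigma_0 + k/sqrt(d) = 22 + 1654.1 = 1676.1 MPa

1676.1


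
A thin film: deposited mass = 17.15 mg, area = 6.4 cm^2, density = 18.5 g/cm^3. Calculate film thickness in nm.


Convert: m = 17.15 mg = 1.7150e-05 kg, A = 6.4 cm^2 = 6.4000e-04 m^2, rho = 18.5 g/cm^3 = 18500 kg/m^3
t = m / (A * rho)
t = 1.7150e-05 / (6.4000e-04 * 18500)
t = 1.4485e-06 m = 1448.5 nm

1448.5


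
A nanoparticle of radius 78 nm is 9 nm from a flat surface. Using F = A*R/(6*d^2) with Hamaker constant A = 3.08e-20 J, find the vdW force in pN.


Convert to SI: R = 78 nm = 7.8e-08 m, d = 9 nm = 9e-09 m
F = A * R / (6 * d^2)
F = 3.08e-20 * 7.8e-08 / (6 * (9e-09)^2)
F = 4.94321e-12 N = 4.943 pN

4.943


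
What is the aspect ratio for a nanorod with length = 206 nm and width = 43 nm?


Aspect ratio AR = length / diameter
AR = 206 / 43
AR = 4.79

4.79


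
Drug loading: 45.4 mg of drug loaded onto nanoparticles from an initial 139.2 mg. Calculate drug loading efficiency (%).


Drug loading efficiency = (drug loaded / drug initial) * 100
DLE = 45.4 / 139.2 * 100
DLE = 0.3261 * 100
DLE = 32.61%

32.61


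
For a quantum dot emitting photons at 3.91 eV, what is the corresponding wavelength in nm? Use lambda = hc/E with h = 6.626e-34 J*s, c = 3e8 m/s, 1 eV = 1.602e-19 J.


Convert energy: E = 3.91 eV = 3.91 * 1.602e-19 = 6.26382e-19 J
lambda = h*c / E = 6.626e-34 * 3e8 / 6.26382e-19
lambda = 3.17346e-07 m = 317.3 nm

317.3


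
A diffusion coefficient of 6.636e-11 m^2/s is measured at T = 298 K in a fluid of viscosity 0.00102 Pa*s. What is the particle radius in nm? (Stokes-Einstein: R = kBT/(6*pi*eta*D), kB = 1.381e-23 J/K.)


Stokes-Einstein: R = kB*T / (6*pi*eta*D)
R = 1.381e-23 * 298 / (6 * pi * 0.00102 * 6.636e-11)
R = 3.22554e-09 m = 3.23 nm

3.23


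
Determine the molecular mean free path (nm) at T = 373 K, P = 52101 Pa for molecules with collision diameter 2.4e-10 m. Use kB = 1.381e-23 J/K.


Mean free path: lambda = kB*T / (sqrt(2) * pi * d^2 * P)
lambda = 1.381e-23 * 373 / (sqrt(2) * pi * (2.4e-10)^2 * 52101)
lambda = 3.86339e-07 m
lambda = 386.34 nm

386.34


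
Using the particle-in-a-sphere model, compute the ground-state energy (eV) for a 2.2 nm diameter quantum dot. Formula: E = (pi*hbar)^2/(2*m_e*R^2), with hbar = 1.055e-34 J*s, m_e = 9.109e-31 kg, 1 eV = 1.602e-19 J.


Radius R = 2.2/2 = 1.1 nm = 1.1e-09 m
E = (pi * 1.055e-34)^2 / (2 * 9.109e-31 * (1.1e-09)^2)
E(J) = 4.98332e-20
E = E(J) / 1.602e-19 = 0.3111 eV

0.3111


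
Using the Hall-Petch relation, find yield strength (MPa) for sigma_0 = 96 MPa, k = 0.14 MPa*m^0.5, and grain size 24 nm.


d = 24 nm = 2.4e-08 m
sqrt(d) = 0.0001549193
Hall-Petch contribution = k / sqrt(d) = 0.14 / 0.0001549193 = 903.7 MPa
sigma = sigma_0 + k/sqrt(d) = 96 + 903.7 = 999.7 MPa

999.7


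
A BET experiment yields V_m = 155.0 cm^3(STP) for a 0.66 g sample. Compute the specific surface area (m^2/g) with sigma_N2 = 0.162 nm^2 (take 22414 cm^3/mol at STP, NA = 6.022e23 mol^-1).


Number of moles in monolayer = V_m / 22414 = 155.0 / 22414 = 0.00691532
Number of molecules = moles * NA = 0.00691532 * 6.022e23
SA = molecules * sigma / mass
SA = (155.0 / 22414) * 6.022e23 * 0.162e-18 / 0.66
SA = 1022.2 m^2/g

1022.2


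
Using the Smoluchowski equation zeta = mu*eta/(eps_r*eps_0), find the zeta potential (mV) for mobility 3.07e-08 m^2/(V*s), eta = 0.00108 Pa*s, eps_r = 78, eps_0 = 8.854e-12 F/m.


Smoluchowski equation: zeta = mu * eta / (eps_r * eps_0)
zeta = 3.07e-08 * 0.00108 / (78 * 8.854e-12)
zeta = 0.04801 V = 48.01 mV

48.01


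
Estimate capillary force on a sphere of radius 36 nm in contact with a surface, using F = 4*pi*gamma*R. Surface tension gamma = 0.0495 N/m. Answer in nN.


Convert radius: R = 36 nm = 3.6e-08 m
F = 4 * pi * gamma * R
F = 4 * pi * 0.0495 * 3.6e-08
F = 2.23933e-08 N = 22.3933 nN

22.3933


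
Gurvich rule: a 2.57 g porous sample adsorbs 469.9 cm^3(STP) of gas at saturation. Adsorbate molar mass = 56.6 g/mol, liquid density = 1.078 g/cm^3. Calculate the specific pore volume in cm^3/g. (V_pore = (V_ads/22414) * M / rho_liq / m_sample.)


Moles adsorbed n = V_ads / 22414 = 469.9 / 22414 = 2.096458e-02 mol
Liquid volume V_liq = n * M / rho_liq = 2.096458e-02 * 56.6 / 1.078 = 1.10074 cm^3
Specific pore volume V_pore = V_liq / m_sample = 1.10074 / 2.57
V_pore = 0.4283 cm^3/g

0.4283


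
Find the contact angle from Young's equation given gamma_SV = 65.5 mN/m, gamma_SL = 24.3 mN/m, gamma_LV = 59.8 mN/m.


cos(theta) = (gamma_SV - gamma_SL) / gamma_LV
cos(theta) = (65.5 - 24.3) / 59.8
cos(theta) = 0.688963
theta = arccos(0.688963) = 46.45 degrees

46.45


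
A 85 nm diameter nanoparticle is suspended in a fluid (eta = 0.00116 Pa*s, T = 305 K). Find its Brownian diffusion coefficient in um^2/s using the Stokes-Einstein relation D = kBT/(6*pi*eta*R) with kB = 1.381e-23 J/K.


Radius R = 85/2 = 42.5 nm = 4.25e-08 m
D = kB*T / (6*pi*eta*R)
D = 1.381e-23 * 305 / (6 * pi * 0.00116 * 4.25e-08)
D = 4.53258e-12 m^2/s = 4.533 um^2/s

4.533


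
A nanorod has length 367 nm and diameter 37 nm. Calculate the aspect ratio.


Aspect ratio AR = length / diameter
AR = 367 / 37
AR = 9.92

9.92


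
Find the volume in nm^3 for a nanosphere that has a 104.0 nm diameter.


Radius r = 104.0/2 = 52 nm
Volume V = (4/3) * pi * r^3
V = (4/3) * pi * (52)^3
V = 588977.41 nm^3

588977.41


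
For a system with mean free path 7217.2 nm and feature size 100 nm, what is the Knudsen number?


Knudsen number Kn = lambda / L
Kn = 7217.2 / 100
Kn = 72.172

72.172


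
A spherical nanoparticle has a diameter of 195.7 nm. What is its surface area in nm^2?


Radius r = 195.7/2 = 97.85 nm
Surface area SA = 4 * pi * r^2
SA = 4 * pi * (97.85)^2
SA = 120318.25 nm^2

120318.25


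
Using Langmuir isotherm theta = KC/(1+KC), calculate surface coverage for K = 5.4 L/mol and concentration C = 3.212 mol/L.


Langmuir isotherm: theta = K*C / (1 + K*C)
K*C = 5.4 * 3.212 = 17.3448
theta = 17.3448 / (1 + 17.3448) = 17.3448 / 18.3448
theta = 0.9455

0.9455


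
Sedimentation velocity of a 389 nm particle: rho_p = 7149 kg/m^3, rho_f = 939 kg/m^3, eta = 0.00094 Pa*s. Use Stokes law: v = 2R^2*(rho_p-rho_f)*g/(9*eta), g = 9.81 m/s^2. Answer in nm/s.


Radius R = 389/2 nm = 1.945e-07 m
Density difference = 7149 - 939 = 6210 kg/m^3
v = 2 * R^2 * (rho_p - rho_f) * g / (9 * eta)
v = 2 * (1.945e-07)^2 * 6210 * 9.81 / (9 * 0.00094)
v = 5.44828e-07 m/s = 544.828 nm/s

544.828


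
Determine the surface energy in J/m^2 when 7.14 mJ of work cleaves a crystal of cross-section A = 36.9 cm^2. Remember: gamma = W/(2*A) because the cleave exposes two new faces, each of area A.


Convert: A = 36.9 cm^2 = 0.00369 m^2, W = 7.14 mJ = 0.00714 J
Cleaving exposes two faces of area A, so total new surface = 2*A and gamma = W / (2*A)
gamma = 0.00714 / (2 * 0.00369)
gamma = 0.967 J/m^2

0.967


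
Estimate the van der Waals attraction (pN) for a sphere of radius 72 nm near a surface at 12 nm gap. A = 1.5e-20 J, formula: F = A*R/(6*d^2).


Convert to SI: R = 72 nm = 7.2e-08 m, d = 12 nm = 1.2e-08 m
F = A * R / (6 * d^2)
F = 1.5e-20 * 7.2e-08 / (6 * (1.2e-08)^2)
F = 1.25e-12 N = 1.25 pN

1.25


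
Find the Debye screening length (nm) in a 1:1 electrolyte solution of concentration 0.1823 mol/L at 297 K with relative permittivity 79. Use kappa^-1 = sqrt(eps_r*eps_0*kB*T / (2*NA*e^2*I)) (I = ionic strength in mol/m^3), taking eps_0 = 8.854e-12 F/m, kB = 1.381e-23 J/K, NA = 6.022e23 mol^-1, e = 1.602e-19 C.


Ionic strength I = 0.1823 * 1^2 * 1000 = 182.3 mol/m^3
kappa^-1 = sqrt(79 * 8.854e-12 * 1.381e-23 * 297 / (2 * 6.022e23 * (1.602e-19)^2 * 182.3))
kappa^-1 = 0.714 nm

0.714


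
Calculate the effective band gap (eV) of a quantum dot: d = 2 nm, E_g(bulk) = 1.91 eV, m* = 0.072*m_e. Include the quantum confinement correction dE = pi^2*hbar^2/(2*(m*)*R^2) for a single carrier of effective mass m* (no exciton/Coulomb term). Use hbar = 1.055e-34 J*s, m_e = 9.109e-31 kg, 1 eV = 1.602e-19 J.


Radius R = 2/2 nm = 1e-09 m
Confinement energy dE = pi^2 * hbar^2 / (2 * m_eff * m_e * R^2)
dE = pi^2 * (1.055e-34)^2 / (2 * 0.072 * 9.109e-31 * (1e-09)^2) J, divided by 1.602e-19 J/eV
dE = 5.2277 eV
Total band gap = E_g(bulk) + dE = 1.91 + 5.2277 = 7.1377 eV

7.1377


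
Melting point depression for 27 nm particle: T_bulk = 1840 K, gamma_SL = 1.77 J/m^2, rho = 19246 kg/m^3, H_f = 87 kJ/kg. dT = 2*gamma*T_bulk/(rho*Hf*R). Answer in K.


Radius R = 27/2 = 13.5 nm = 1.35e-08 m
Convert H_f = 87 kJ/kg = 87000 J/kg
dT = 2 * gamma_SL * T_bulk / (rho * H_f * R)
dT = 2 * 1.77 * 1840 / (19246 * 87000 * 1.35e-08)
dT = 288.2 K

288.2


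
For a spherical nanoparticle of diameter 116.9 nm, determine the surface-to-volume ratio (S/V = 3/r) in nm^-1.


Radius r = 116.9/2 = 58.45 nm
S/V = 3 / r = 3 / 58.45
S/V = 0.0513 nm^-1

0.0513


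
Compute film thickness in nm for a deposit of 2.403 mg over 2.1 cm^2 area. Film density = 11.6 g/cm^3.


Convert: m = 2.403 mg = 2.4030e-06 kg, A = 2.1 cm^2 = 2.1000e-04 m^2, rho = 11.6 g/cm^3 = 11600 kg/m^3
t = m / (A * rho)
t = 2.4030e-06 / (2.1000e-04 * 11600)
t = 9.8645e-07 m = 986.5 nm

986.5


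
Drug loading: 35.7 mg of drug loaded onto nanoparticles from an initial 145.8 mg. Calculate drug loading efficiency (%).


Drug loading efficiency = (drug loaded / drug initial) * 100
DLE = 35.7 / 145.8 * 100
DLE = 0.2449 * 100
DLE = 24.49%

24.49


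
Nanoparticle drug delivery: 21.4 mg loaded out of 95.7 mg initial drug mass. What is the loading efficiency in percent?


Drug loading efficiency = (drug loaded / drug initial) * 100
DLE = 21.4 / 95.7 * 100
DLE = 0.2236 * 100
DLE = 22.36%

22.36


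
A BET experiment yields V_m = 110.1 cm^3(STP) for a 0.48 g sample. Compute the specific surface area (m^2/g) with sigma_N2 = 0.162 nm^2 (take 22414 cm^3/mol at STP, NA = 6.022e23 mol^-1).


Number of moles in monolayer = V_m / 22414 = 110.1 / 22414 = 0.00491211
Number of molecules = moles * NA = 0.00491211 * 6.022e23
SA = molecules * sigma / mass
SA = (110.1 / 22414) * 6.022e23 * 0.162e-18 / 0.48
SA = 998.3 m^2/g

998.3


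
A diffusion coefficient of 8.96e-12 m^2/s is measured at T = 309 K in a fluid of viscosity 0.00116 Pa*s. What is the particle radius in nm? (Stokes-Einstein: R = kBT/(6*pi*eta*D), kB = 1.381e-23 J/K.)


Stokes-Einstein: R = kB*T / (6*pi*eta*D)
R = 1.381e-23 * 309 / (6 * pi * 0.00116 * 8.96e-12)
R = 2.17814e-08 m = 21.78 nm

21.78


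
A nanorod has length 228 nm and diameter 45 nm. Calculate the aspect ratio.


Aspect ratio AR = length / diameter
AR = 228 / 45
AR = 5.07

5.07


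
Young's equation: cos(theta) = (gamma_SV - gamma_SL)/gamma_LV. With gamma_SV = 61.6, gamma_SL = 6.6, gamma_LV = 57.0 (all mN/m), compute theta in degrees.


cos(theta) = (gamma_SV - gamma_SL) / gamma_LV
cos(theta) = (61.6 - 6.6) / 57.0
cos(theta) = 0.964912
theta = arccos(0.964912) = 15.22 degrees

15.22


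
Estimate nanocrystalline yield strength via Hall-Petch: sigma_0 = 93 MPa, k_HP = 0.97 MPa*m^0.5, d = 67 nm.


d = 67 nm = 6.7e-08 m
sqrt(d) = 0.0002588436
Hall-Petch contribution = k / sqrt(d) = 0.97 / 0.0002588436 = 3747.4 MPa
sigma = sigma_0 + k/sqrt(d) = 93 + 3747.4 = 3840.4 MPa

3840.4


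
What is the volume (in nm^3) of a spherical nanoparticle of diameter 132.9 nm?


Radius r = 132.9/2 = 66.45 nm
Volume V = (4/3) * pi * r^3
V = (4/3) * pi * (66.45)^3
V = 1229061.36 nm^3

1229061.36


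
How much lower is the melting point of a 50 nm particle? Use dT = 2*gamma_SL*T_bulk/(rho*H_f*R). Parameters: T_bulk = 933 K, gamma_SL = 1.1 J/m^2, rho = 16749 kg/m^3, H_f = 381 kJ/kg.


Radius R = 50/2 = 25 nm = 2.5e-08 m
Convert H_f = 381 kJ/kg = 381000 J/kg
dT = 2 * gamma_SL * T_bulk / (rho * H_f * R)
dT = 2 * 1.1 * 933 / (16749 * 381000 * 2.5e-08)
dT = 12.9 K

12.9


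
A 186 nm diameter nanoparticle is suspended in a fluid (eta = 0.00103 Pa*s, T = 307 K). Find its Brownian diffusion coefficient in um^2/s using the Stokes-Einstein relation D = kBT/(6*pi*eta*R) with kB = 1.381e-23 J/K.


Radius R = 186/2 = 93 nm = 9.3e-08 m
D = kB*T / (6*pi*eta*R)
D = 1.381e-23 * 307 / (6 * pi * 0.00103 * 9.3e-08)
D = 2.34807e-12 m^2/s = 2.348 um^2/s

2.348


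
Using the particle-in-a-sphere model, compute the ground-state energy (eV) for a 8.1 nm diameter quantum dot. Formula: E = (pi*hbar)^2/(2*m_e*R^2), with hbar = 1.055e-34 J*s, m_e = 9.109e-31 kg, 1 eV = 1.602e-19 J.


Radius R = 8.1/2 = 4.05 nm = 4.05e-09 m
E = (pi * 1.055e-34)^2 / (2 * 9.109e-31 * (4.05e-09)^2)
E(J) = 3.67616e-21
E = E(J) / 1.602e-19 = 0.0229 eV

0.0229


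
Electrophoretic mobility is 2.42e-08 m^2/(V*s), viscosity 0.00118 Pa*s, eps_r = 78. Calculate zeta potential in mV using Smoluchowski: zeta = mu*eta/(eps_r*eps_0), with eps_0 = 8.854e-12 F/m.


Smoluchowski equation: zeta = mu * eta / (eps_r * eps_0)
zeta = 2.42e-08 * 0.00118 / (78 * 8.854e-12)
zeta = 0.041349 V = 41.35 mV

41.35


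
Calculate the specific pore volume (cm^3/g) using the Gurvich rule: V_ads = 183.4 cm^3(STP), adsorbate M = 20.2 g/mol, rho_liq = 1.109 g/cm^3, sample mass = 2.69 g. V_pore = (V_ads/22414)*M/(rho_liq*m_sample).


Moles adsorbed n = V_ads / 22414 = 183.4 / 22414 = 8.182386e-03 mol
Liquid volume V_liq = n * M / rho_liq = 8.182386e-03 * 20.2 / 1.109 = 0.14904 cm^3
Specific pore volume V_pore = V_liq / m_sample = 0.14904 / 2.69
V_pore = 0.0554 cm^3/g

0.0554


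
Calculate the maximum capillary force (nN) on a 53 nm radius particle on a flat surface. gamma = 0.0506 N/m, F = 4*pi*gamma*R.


Convert radius: R = 53 nm = 5.3e-08 m
F = 4 * pi * gamma * R
F = 4 * pi * 0.0506 * 5.3e-08
F = 3.37005e-08 N = 33.7005 nN

33.7005


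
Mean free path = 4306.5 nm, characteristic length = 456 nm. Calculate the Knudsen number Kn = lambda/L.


Knudsen number Kn = lambda / L
Kn = 4306.5 / 456
Kn = 9.4441

9.4441


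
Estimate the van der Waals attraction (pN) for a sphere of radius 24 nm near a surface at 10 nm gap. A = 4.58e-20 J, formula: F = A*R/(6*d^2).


Convert to SI: R = 24 nm = 2.4e-08 m, d = 10 nm = 1e-08 m
F = A * R / (6 * d^2)
F = 4.58e-20 * 2.4e-08 / (6 * (1e-08)^2)
F = 1.832e-12 N = 1.832 pN

1.832


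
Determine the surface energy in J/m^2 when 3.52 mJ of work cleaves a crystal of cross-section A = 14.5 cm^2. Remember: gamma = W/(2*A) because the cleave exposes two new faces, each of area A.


Convert: A = 14.5 cm^2 = 0.00145 m^2, W = 3.52 mJ = 0.00352 J
Cleaving exposes two faces of area A, so total new surface = 2*A and gamma = W / (2*A)
gamma = 0.00352 / (2 * 0.00145)
gamma = 1.214 J/m^2

1.214


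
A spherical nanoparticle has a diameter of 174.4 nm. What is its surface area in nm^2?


Radius r = 174.4/2 = 87.2 nm
Surface area SA = 4 * pi * r^2
SA = 4 * pi * (87.2)^2
SA = 95552.67 nm^2

95552.67


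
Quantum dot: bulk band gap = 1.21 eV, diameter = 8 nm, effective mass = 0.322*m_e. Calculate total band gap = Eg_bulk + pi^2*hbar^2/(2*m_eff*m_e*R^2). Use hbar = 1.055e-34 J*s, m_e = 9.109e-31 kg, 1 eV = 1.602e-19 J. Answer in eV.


Radius R = 8/2 nm = 4e-09 m
Confinement energy dE = pi^2 * hbar^2 / (2 * m_eff * m_e * R^2)
dE = pi^2 * (1.055e-34)^2 / (2 * 0.322 * 9.109e-31 * (4e-09)^2) J, divided by 1.602e-19 J/eV
dE = 0.0731 eV
Total band gap = E_g(bulk) + dE = 1.21 + 0.0731 = 1.2831 eV

1.2831


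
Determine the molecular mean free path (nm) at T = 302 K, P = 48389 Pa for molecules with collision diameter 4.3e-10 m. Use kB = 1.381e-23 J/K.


Mean free path: lambda = kB*T / (sqrt(2) * pi * d^2 * P)
lambda = 1.381e-23 * 302 / (sqrt(2) * pi * (4.3e-10)^2 * 48389)
lambda = 1.04919e-07 m
lambda = 104.92 nm

104.92


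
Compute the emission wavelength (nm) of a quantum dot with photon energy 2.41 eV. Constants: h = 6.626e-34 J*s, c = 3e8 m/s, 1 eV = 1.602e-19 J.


Convert energy: E = 2.41 eV = 2.41 * 1.602e-19 = 3.86082e-19 J
lambda = h*c / E = 6.626e-34 * 3e8 / 3.86082e-19
lambda = 5.14865e-07 m = 514.9 nm

514.9


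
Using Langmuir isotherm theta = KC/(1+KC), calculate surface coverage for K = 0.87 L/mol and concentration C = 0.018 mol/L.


Langmuir isotherm: theta = K*C / (1 + K*C)
K*C = 0.87 * 0.018 = 0.01566
theta = 0.01566 / (1 + 0.01566) = 0.01566 / 1.01566
theta = 0.0154

0.0154


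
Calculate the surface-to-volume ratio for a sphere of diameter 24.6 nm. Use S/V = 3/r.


Radius r = 24.6/2 = 12.3 nm
S/V = 3 / r = 3 / 12.3
S/V = 0.2439 nm^-1

0.2439


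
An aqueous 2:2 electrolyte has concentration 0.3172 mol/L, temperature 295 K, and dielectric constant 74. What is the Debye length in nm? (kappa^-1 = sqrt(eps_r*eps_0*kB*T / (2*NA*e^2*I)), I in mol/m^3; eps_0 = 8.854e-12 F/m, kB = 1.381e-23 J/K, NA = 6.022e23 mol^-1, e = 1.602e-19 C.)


Ionic strength I = 0.3172 * 2^2 * 1000 = 1268.8 mol/m^3
kappa^-1 = sqrt(74 * 8.854e-12 * 1.381e-23 * 295 / (2 * 6.022e23 * (1.602e-19)^2 * 1268.8))
kappa^-1 = 0.261 nm

0.261


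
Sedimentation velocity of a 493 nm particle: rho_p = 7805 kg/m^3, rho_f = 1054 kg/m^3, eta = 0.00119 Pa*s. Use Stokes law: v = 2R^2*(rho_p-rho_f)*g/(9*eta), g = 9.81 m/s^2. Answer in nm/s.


Radius R = 493/2 nm = 2.465e-07 m
Density difference = 7805 - 1054 = 6751 kg/m^3
v = 2 * R^2 * (rho_p - rho_f) * g / (9 * eta)
v = 2 * (2.465e-07)^2 * 6751 * 9.81 / (9 * 0.00119)
v = 7.5147e-07 m/s = 751.4697 nm/s

751.4697


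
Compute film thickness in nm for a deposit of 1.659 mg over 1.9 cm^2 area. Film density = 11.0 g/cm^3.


Convert: m = 1.659 mg = 1.6590e-06 kg, A = 1.9 cm^2 = 1.9000e-04 m^2, rho = 11.0 g/cm^3 = 11000 kg/m^3
t = m / (A * rho)
t = 1.6590e-06 / (1.9000e-04 * 11000)
t = 7.9378e-07 m = 793.8 nm

793.8


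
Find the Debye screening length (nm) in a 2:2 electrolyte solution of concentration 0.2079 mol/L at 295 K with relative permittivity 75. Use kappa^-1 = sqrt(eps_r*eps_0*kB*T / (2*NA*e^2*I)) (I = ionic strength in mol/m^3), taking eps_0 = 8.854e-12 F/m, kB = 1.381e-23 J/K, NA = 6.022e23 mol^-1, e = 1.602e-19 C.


Ionic strength I = 0.2079 * 2^2 * 1000 = 831.6 mol/m^3
kappa^-1 = sqrt(75 * 8.854e-12 * 1.381e-23 * 295 / (2 * 6.022e23 * (1.602e-19)^2 * 831.6))
kappa^-1 = 0.324 nm

0.324


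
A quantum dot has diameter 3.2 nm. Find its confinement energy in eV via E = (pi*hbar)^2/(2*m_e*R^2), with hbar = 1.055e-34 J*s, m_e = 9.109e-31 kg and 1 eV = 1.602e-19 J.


Radius R = 3.2/2 = 1.6 nm = 1.6e-09 m
E = (pi * 1.055e-34)^2 / (2 * 9.109e-31 * (1.6e-09)^2)
E(J) = 2.3554e-20
E = E(J) / 1.602e-19 = 0.147 eV

0.147


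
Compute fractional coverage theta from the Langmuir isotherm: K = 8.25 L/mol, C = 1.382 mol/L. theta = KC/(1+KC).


Langmuir isotherm: theta = K*C / (1 + K*C)
K*C = 8.25 * 1.382 = 11.4015
theta = 11.4015 / (1 + 11.4015) = 11.4015 / 12.4015
theta = 0.9194

0.9194


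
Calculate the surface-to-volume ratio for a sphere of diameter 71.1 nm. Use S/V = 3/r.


Radius r = 71.1/2 = 35.55 nm
S/V = 3 / r = 3 / 35.55
S/V = 0.0844 nm^-1

0.0844


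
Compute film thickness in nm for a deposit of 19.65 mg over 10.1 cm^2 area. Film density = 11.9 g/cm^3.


Convert: m = 19.65 mg = 1.9650e-05 kg, A = 10.1 cm^2 = 1.0100e-03 m^2, rho = 11.9 g/cm^3 = 11900 kg/m^3
t = m / (A * rho)
t = 1.9650e-05 / (1.0100e-03 * 11900)
t = 1.6349e-06 m = 1634.9 nm

1634.9


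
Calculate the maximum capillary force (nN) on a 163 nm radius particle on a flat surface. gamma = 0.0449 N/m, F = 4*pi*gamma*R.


Convert radius: R = 163 nm = 1.63e-07 m
F = 4 * pi * gamma * R
F = 4 * pi * 0.0449 * 1.63e-07
F = 9.19695e-08 N = 91.9695 nN

91.9695


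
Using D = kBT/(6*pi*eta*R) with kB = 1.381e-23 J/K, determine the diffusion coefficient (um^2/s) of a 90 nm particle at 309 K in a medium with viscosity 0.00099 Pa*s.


Radius R = 90/2 = 45 nm = 4.5e-08 m
D = kB*T / (6*pi*eta*R)
D = 1.381e-23 * 309 / (6 * pi * 0.00099 * 4.5e-08)
D = 5.08163e-12 m^2/s = 5.082 um^2/s

5.082


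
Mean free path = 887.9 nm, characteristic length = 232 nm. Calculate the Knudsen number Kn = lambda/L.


Knudsen number Kn = lambda / L
Kn = 887.9 / 232
Kn = 3.8272

3.8272


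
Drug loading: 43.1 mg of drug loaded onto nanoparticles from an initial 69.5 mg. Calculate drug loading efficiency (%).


Drug loading efficiency = (drug loaded / drug initial) * 100
DLE = 43.1 / 69.5 * 100
DLE = 0.6201 * 100
DLE = 62.01%

62.01


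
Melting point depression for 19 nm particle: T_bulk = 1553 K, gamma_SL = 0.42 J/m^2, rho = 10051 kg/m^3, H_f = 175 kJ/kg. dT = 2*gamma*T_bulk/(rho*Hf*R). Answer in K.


Radius R = 19/2 = 9.5 nm = 9.5e-09 m
Convert H_f = 175 kJ/kg = 175000 J/kg
dT = 2 * gamma_SL * T_bulk / (rho * H_f * R)
dT = 2 * 0.42 * 1553 / (10051 * 175000 * 9.5e-09)
dT = 78.1 K

78.1


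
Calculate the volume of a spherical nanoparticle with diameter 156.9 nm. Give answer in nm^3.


Radius r = 156.9/2 = 78.45 nm
Volume V = (4/3) * pi * r^3
V = (4/3) * pi * (78.45)^3
V = 2022401.85 nm^3

2022401.85
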